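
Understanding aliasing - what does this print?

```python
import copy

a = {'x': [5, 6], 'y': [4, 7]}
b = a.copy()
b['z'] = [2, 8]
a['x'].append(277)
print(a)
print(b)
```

Key concept: shallow copy of dict with mutable values.
Step by step:
`a = {'x': [5, 6], 'y': [4, 7]}` → a = {'x': [5, 6], 'y': [4, 7]}
`b = a.copy()` → b = {'x': [5, 6], 'y': [4, 7]}
`b['z'] = [2, 8]` → b = {'x': [5, 6], 'y': [4, 7], 'z': [2, 8]}
`a['x'].append(277)` → a = {'x': [5, 6, 277], 'y': [4, 7]}; b = {'x': [5, 6, 277], 'y': [4, 7], 'z': [2, 8]}
`print(a)` → prints {'x': [5, 6, 277], 'y': [4, 7]}
`print(b)` → prints {'x': [5, 6, 277], 'y': [4, 7], 'z': [2, 8]}

Answer:
{'x': [5, 6, 277], 'y': [4, 7]}
{'x': [5, 6, 277], 'y': [4, 7], 'z': [2, 8]}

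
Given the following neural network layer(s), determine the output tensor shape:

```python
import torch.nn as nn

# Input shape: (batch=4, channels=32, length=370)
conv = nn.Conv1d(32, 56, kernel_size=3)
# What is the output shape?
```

Input: (4, 32, 370) -> Output: (4, 56, 368)

Answer: (4, 56, 368)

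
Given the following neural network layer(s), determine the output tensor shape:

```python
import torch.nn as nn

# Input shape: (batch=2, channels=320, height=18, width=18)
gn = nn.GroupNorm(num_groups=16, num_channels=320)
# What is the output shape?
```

Input: (2, 320, 18, 18) -> Output: (2, 320, 18, 18)

Answer: (2, 320, 18, 18)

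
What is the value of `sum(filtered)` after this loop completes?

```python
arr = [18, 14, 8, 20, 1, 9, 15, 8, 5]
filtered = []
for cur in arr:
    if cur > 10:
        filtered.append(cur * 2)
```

Sum of doubled values > 10
`filtered` takes the values: [] → [36] → [36, 28] → [36, 28, 40] → [36, 28, 40, 30]
So `sum(filtered)` = 134

Answer: 134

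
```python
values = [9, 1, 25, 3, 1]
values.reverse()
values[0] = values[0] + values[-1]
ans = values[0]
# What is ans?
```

Trace:
`values = [9, 1, 25, 3, 1]` → values = [9, 1, 25, 3, 1]
`values.reverse()` → values = [1, 3, 25, 1, 9]
`values[0] = values[0] + values[-1]` → values = [10, 3, 25, 1, 9]
`ans = values[0]` → ans = 10
So ans = 10

Answer: 10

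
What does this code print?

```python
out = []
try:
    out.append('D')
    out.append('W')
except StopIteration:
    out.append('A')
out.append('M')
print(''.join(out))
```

Execution trace: 'D' (try body) → 'W' (try body, no exception) → 'M' (after the try/except). Output: DWM

Answer: DWM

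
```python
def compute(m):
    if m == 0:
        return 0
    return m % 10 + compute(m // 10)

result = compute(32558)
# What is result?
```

Sum of digits of 32558: 8 + 5 + 5 + 2 + 3 = 23

Answer: 23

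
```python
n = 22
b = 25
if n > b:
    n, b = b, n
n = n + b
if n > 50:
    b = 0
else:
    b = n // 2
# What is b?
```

Trace:
`n = 22` → n = 22
`b = 25` → b = 25
`if n > b: ...` → n > b is False → no variable changes
`n = n + b` → n = 47
`if n > 50: ...` → n > 50 is False, take else branch → b = 23
So b = 23

Answer: 23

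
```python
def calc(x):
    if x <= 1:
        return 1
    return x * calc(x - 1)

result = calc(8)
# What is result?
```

calc(8) = 8 * 7 * 6 * 5 * 4 * 3 * 2 * 1 = 40320

Answer: 40320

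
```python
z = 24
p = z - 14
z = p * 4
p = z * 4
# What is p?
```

Trace:
`z = 24` → z = 24
`p = z - 14` → p = 10
`z = p * 4` → z = 40
`p = z * 4` → p = 160
So p = 160

Answer: 160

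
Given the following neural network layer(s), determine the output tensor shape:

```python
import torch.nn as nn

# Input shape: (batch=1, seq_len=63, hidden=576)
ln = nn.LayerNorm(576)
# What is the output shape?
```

Input: (1, 63, 576) -> Output: (1, 63, 576)

Answer: (1, 63, 576)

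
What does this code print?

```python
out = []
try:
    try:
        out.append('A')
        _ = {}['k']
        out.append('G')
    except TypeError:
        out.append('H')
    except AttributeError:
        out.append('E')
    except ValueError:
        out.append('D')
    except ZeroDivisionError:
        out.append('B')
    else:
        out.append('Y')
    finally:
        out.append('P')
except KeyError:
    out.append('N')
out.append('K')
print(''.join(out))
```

Execution trace: 'A' (try body) → 'P' (finally) → 'N' (outer except KeyError) → 'K' (after the try/except). Output: APNK

Answer: APNK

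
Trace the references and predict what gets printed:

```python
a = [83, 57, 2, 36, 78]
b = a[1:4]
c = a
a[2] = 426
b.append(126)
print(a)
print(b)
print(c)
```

Key concept: slice vs alias.
Step by step:
`a = [83, 57, 2, 36, 78]` → a = [83, 57, 2, 36, 78]
`b = a[1:4]` → b = [57, 2, 36]
`c = a` → c = [83, 57, 2, 36, 78] (same object as a)
`a[2] = 426` → a = [83, 57, 426, 36, 78] (same object as c); c = [83, 57, 426, 36, 78] (same object as a)
`b.append(126)` → b = [57, 2, 36, 126]
`print(a)` → prints [83, 57, 426, 36, 78]
`print(b)` → prints [57, 2, 36, 126]
`print(c)` → prints [83, 57, 426, 36, 78]

Answer:
[83, 57, 426, 36, 78]
[57, 2, 36, 126]
[83, 57, 426, 36, 78]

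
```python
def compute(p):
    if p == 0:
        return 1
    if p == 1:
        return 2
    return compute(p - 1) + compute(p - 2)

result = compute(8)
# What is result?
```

Build up from base cases: compute(0)=1, compute(1)=2, compute(2)=3, compute(3)=5, compute(4)=8, compute(5)=13, compute(6)=21, ..., compute(8)=55

Answer: 55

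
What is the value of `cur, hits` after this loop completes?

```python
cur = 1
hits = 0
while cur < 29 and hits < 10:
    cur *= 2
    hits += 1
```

Double until >= 29 or 10 iterations
`cur, hits` takes the values: (1, 0) → (2, 0) → (2, 1) → (4, 1) → (4, 2) → (8, 2) → (8, 3) → (16, 3) → (16, 4) → (32, 4) → (32, 5)

Answer: 32, 5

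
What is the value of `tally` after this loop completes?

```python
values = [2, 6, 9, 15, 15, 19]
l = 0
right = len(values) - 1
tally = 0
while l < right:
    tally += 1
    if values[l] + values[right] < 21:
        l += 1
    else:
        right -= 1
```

Steps to find pair summing to 21
`tally` takes the values: 0 → 1 → 2 → 3 → 4 → 5

Answer: 5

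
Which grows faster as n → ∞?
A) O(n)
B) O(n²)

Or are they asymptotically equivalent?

O(n) vs O(n²): Higher order terms dominate.

Answer: B) O(n²) grows faster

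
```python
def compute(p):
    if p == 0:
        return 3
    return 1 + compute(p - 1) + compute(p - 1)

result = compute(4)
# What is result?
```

compute(p) = 1 + 2·compute(p-1), compute(0)=3. Closed form: (3+1)·2^4 - 1 = 63.

Answer: 63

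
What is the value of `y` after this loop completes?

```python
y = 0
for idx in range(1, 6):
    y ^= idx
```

XOR of 1 to 5
`y` takes the values: 0 → 1 → 3 → 0 → 4 → 1

Answer: 1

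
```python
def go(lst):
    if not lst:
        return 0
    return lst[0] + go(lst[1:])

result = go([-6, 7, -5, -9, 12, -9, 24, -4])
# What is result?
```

(-6) + 7 + (-5) + (-9) + 12 + (-9) + 24 + (-4) + 0 = 10

Answer: 10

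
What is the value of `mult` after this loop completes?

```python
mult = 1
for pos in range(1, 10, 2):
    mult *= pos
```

Product of 1, 3, 5, ... up to 9
`mult` takes the values: 1 → 3 → 15 → 105 → 945

Answer: 945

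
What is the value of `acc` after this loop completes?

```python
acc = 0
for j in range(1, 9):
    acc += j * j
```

Sum of squares 1² to 8² = 204
`acc` takes the values: 0 → 1 → 5 → 14 → 30 → 55 → 91 → 140 → 204

Answer: 204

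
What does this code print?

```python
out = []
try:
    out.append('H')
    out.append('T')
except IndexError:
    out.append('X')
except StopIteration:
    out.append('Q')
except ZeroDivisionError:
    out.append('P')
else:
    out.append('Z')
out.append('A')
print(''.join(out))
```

Execution trace: 'H' (try body) → 'T' (try body, no exception) → 'Z' (else) → 'A' (after the try/except). Output: HTZA

Answer: HTZA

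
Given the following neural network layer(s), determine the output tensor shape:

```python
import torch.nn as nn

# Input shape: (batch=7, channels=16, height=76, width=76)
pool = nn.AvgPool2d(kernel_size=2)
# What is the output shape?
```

Input: (7, 16, 76, 76) -> Output: (7, 16, 38, 38)

Answer: (7, 16, 38, 38)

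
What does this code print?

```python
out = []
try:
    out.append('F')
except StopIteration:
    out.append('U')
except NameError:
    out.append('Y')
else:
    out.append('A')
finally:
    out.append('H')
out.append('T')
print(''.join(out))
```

Execution trace: 'F' (try body, no exception) → 'A' (else) → 'H' (finally) → 'T' (after the try/except). Output: FAHT

Answer: FAHT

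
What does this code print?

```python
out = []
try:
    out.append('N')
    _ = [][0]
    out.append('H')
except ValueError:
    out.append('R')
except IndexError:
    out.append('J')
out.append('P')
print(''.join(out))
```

Execution trace: 'N' (try body) → 'J' (except IndexError) → 'P' (after the try/except). Output: NJP

Answer: NJP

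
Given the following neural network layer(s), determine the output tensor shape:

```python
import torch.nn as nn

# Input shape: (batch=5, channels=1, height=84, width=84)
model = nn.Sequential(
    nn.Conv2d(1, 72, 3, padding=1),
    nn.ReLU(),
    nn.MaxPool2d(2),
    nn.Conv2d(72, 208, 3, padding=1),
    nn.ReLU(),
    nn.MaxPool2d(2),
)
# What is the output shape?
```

Input: (5, 1, 84, 84) -> after first Conv2d: (5, 72, 84, 84) -> after first MaxPool2d: (5, 72, 42, 42) -> after second Conv2d: (5, 208, 42, 42) -> Output: (5, 208, 21, 21)

Answer: (5, 208, 21, 21)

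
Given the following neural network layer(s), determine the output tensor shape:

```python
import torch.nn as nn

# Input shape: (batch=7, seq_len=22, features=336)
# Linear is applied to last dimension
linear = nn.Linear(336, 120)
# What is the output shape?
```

Input: (7, 22, 336) -> Output: (7, 22, 120)

Answer: (7, 22, 120)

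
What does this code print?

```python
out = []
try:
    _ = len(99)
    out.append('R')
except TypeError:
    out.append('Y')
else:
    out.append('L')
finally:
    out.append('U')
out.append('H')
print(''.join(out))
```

Execution trace: 'Y' (except TypeError) → 'U' (finally) → 'H' (after the try/except). Output: YUH

Answer: YUH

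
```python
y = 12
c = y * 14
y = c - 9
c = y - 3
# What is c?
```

Trace:
`y = 12` → y = 12
`c = y * 14` → c = 168
`y = c - 9` → y = 159
`c = y - 3` → c = 156
So c = 156

Answer: 156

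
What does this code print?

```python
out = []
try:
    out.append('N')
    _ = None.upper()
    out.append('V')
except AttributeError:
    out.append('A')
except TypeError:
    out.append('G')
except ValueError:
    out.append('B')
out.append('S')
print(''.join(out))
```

Execution trace: 'N' (try body) → 'A' (except AttributeError) → 'S' (after the try/except). Output: NAS

Answer: NAS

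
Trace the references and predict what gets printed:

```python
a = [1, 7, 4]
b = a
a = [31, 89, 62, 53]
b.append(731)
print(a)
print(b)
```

Key concept: rebinding vs mutation: a is rebound to a new list, b still points at the original.
Step by step:
`a = [1, 7, 4]` → a = [1, 7, 4]
`b = a` → b = [1, 7, 4] (same object as a)
`a = [31, 89, 62, 53]` → a = [31, 89, 62, 53]
`b.append(731)` → b = [1, 7, 4, 731]
`print(a)` → prints [31, 89, 62, 53]
`print(b)` → prints [1, 7, 4, 731]

Answer:
[31, 89, 62, 53]
[1, 7, 4, 731]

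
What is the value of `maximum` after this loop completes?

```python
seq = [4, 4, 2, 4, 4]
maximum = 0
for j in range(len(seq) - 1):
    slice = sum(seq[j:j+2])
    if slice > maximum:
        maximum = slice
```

Max sum of 2-element window in [4, 4, 2, 4, 4]
`maximum` takes the values: 0 → 8

Answer: 8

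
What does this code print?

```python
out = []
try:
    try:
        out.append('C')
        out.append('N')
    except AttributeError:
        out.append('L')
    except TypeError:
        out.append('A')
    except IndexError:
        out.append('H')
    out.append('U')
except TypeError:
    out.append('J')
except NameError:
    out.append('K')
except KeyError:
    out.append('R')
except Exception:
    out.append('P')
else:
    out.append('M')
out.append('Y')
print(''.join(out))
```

Execution trace: 'C' (inner try body) → 'N' (inner try body, no exception) → 'U' (try body, no exception) → 'M' (else) → 'Y' (after the try/except). Output: CNUMY

Answer: CNUMY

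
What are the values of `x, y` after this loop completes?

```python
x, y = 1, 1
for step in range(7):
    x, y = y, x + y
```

Fibonacci: after 7 iterations
`x, y` takes the values: (1, 1) → (1, 2) → (2, 3) → (3, 5) → (5, 8) → (8, 13) → (13, 21) → (21, 34)

Answer: 21, 34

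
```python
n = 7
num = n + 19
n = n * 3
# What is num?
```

Trace:
`n = 7` → n = 7
`num = n + 19` → num = 26
`n = n * 3` → n = 21
So num = 26

Answer: 26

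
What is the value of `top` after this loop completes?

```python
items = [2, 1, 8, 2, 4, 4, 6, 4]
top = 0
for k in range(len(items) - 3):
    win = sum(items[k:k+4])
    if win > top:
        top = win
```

Max sum of 4-element window in [2, 1, 8, 2, 4, 4, 6, 4]
`top` takes the values: 0 → 13 → 15 → 18

Answer: 18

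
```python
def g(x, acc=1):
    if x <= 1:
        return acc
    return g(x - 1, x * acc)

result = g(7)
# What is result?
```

Accumulator trace (n, acc): (7, 1) -> (6, 7) -> (5, 42) -> (4, 210) -> (3, 840) -> (2, 2520) -> (1, 5040) -> return 5040

Answer: 5040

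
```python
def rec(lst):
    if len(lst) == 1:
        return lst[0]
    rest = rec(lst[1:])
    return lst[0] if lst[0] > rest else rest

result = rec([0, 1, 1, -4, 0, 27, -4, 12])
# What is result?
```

Recursive max over [0, 1, 1, -4, 0, 27, -4, 12] = 27

Answer: 27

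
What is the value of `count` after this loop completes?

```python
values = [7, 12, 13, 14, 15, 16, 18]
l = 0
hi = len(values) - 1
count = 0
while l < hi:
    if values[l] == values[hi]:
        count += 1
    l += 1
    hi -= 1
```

Count matching pairs from ends
`count` takes the values: 0

Answer: 0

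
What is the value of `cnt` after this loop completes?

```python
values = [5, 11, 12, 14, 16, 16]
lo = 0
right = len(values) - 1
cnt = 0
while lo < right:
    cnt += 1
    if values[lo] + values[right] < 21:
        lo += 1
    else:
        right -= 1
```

Steps to find pair summing to 21
`cnt` takes the values: 0 → 1 → 2 → 3 → 4 → 5

Answer: 5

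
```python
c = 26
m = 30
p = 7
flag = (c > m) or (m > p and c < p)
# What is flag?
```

Trace:
`c = 26` → c = 26
`m = 30` → m = 30
`p = 7` → p = 7
`flag = (c > m) or (m > p and c < p)` → flag = False
So flag = False

Answer: False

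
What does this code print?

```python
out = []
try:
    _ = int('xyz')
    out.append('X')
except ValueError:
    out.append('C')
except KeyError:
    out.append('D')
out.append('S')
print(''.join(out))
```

Execution trace: 'C' (except ValueError) → 'S' (after the try/except). Output: CS

Answer: CS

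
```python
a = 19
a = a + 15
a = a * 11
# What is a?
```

Trace:
`a = 19` → a = 19
`a = a + 15` → a = 34
`a = a * 11` → a = 374
So a = 374

Answer: 374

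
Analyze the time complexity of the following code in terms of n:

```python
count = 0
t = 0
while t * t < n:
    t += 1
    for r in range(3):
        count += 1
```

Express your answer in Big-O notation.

Each loop level contributes: √n × 1. Multiplying the contributions gives O(√n).

Answer: O(√n)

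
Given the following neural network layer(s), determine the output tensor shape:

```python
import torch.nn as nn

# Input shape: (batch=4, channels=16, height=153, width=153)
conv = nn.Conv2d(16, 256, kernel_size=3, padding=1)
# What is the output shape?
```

Input: (4, 16, 153, 153) -> Output: (4, 256, 153, 153)

Answer: (4, 256, 153, 153)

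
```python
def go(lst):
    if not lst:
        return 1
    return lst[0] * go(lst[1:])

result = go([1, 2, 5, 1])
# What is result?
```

Product over [1, 2, 5, 1] = 1 * 2 * 5 * 1 = 10

Answer: 10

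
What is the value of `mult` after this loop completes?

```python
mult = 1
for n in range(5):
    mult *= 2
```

2^5 = 32
`mult` takes the values: 1 → 2 → 4 → 8 → 16 → 32

Answer: 32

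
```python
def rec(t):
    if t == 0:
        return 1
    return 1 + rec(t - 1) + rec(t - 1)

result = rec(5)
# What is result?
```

rec(t) = 1 + 2·rec(t-1), rec(0)=1. Closed form: (1+1)·2^5 - 1 = 63.

Answer: 63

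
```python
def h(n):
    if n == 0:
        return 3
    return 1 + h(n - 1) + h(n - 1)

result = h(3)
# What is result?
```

h(n) = 1 + 2·h(n-1), h(0)=3. Closed form: (3+1)·2^3 - 1 = 31.

Answer: 31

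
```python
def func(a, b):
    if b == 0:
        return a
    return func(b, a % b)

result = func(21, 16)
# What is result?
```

func(21, 16) -> func(16, 5) -> func(5, 1) -> func(1, 0) -> 1

Answer: 1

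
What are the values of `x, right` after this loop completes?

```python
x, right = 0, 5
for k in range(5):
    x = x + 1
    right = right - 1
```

x goes 0→5, right goes 5→0
`x, right` takes the values: (0, 5) → (1, 5) → (1, 4) → (2, 4) → (2, 3) → (3, 3) → (3, 2) → (4, 2) → (4, 1) → (5, 1) → (5, 0)

Answer: 5, 0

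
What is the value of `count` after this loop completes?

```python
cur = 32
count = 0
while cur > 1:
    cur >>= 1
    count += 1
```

Count right shifts until 1
`count` takes the values: 0 → 1 → 2 → 3 → 4 → 5

Answer: 5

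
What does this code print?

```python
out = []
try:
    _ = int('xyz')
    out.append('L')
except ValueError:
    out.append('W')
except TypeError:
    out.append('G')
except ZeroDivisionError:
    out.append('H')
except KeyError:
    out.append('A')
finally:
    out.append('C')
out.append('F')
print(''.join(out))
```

Execution trace: 'W' (except ValueError) → 'C' (finally) → 'F' (after the try/except). Output: WCF

Answer: WCF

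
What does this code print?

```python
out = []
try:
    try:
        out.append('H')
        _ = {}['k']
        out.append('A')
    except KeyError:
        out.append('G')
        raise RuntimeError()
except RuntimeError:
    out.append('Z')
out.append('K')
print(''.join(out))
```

Execution trace: 'H' (inner try body) → 'G' (inner except KeyError) → 'Z' (outer except RuntimeError) → 'K' (after the try/except). Output: HGZK

Answer: HGZK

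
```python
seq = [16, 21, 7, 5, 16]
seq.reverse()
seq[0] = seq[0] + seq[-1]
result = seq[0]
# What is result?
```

Trace:
`seq = [16, 21, 7, 5, 16]` → seq = [16, 21, 7, 5, 16]
`seq.reverse()` → seq = [16, 5, 7, 21, 16]
`seq[0] = seq[0] + seq[-1]` → seq = [32, 5, 7, 21, 16]
`result = seq[0]` → result = 32
So result = 32

Answer: 32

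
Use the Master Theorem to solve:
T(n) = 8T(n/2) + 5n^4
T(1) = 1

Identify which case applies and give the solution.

a=8, b=2, f(n)=5n^4. log_2(8) = 3. Since c=4 > 3 and the regularity condition holds (8(n/2)^4 = (8/2^4)n^4 with 8/2^4 < 1), Case 3 applies: T(n) = Θ(f(n)) = O(n^4).

Answer: O(n^4) - Case 3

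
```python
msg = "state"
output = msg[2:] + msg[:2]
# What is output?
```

Trace:
`msg = "state"` → msg = 'state'
`output = msg[2:] + msg[:2]` → output = 'atest'
So output = 'atest'

Answer: 'atest'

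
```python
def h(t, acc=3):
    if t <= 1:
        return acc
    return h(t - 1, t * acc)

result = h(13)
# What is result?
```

Accumulator trace (n, acc): (13, 3) -> (12, 39) -> (11, 468) -> (10, 5148) -> (9, 51480) -> (8, 463320) -> (7, 3706560) -> (6, 25945920) -> (5, 155675520) -> (4, 778377600) -> (3, 3113510400) -> (2, 9340531200) -> (1, 18681062400) -> return 18681062400

Answer: 18681062400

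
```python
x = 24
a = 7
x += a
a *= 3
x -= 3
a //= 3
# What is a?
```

Trace:
`x = 24` → x = 24
`a = 7` → a = 7
`x += a` → x = 31
`a *= 3` → a = 21
`x -= 3` → x = 28
`a //= 3` → a = 7
So a = 7

Answer: 7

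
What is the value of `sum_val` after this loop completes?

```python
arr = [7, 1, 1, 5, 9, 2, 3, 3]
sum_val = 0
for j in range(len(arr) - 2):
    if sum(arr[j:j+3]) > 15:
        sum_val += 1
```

Count windows with sum > 15
`sum_val` takes the values: 0 → 1

Answer: 1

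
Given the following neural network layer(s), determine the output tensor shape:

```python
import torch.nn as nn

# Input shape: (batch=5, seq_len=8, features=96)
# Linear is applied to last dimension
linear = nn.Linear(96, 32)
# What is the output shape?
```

Input: (5, 8, 96) -> Output: (5, 8, 32)

Answer: (5, 8, 32)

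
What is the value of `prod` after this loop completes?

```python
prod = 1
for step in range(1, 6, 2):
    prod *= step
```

Product of 1, 3, 5, ... up to 5
`prod` takes the values: 1 → 3 → 15

Answer: 15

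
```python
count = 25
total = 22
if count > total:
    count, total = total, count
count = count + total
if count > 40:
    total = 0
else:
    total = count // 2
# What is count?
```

Trace:
`count = 25` → count = 25
`total = 22` → total = 22
`if count > total: ...` → count > total is True → count = 22; total = 25
`count = count + total` → count = 47
`if count > 40: ...` → count > 40 is True → total = 0
So count = 47

Answer: 47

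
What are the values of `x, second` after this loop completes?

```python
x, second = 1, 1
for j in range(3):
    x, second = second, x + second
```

Fibonacci: after 3 iterations
`x, second` takes the values: (1, 1) → (1, 2) → (2, 3) → (3, 5)

Answer: 3, 5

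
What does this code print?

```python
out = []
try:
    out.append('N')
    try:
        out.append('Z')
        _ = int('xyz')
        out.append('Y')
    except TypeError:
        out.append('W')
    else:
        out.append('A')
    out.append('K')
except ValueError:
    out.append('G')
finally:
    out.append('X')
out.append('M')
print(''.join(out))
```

Execution trace: 'N' (try body) → 'Z' (inner try body) → 'G' (except ValueError) → 'X' (finally) → 'M' (after the try/except). Output: NZGXM

Answer: NZGXM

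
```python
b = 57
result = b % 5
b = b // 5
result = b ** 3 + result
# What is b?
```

Trace:
`b = 57` → b = 57
`result = b % 5` → result = 2
`b = b // 5` → b = 11
`result = b ** 3 + result` → result = 1333
So b = 11

Answer: 11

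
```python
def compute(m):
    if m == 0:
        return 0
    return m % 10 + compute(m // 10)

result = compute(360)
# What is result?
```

Sum of digits of 360: 0 + 6 + 3 = 9

Answer: 9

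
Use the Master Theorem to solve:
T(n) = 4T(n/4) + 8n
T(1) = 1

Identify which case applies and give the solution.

a=4, b=4, f(n)=8n. log_4(4) = 1. Since c=1 = 1, Case 2 applies: T(n) = Θ(n^log_b(a) · log n) = O(n log n).

Answer: O(n log n) - Case 2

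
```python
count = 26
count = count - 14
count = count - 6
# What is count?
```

Trace:
`count = 26` → count = 26
`count = count - 14` → count = 12
`count = count - 6` → count = 6
So count = 6

Answer: 6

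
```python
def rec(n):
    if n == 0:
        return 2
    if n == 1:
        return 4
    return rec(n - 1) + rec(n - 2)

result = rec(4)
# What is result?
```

Build up from base cases: rec(0)=2, rec(1)=4, rec(2)=6, rec(3)=10, rec(4)=16

Answer: 16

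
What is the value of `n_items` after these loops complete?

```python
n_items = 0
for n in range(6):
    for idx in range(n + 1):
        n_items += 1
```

Triangle: 1 + 2 + ... + 6
`n_items` takes the values: 0 → 1 → 2 → 3 → 4 → 5 → 6 → 7 → 8 → 9 → 10 → 11 → 12 → 13 → 14 → 15 → 16 → 17 → 18 → 19 → 20 → 21

Answer: 21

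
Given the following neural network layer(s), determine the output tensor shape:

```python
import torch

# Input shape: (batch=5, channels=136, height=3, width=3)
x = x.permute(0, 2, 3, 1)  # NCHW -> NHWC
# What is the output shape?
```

Input: (5, 136, 3, 3) -> Output: (5, 3, 3, 136)

Answer: (5, 3, 3, 136)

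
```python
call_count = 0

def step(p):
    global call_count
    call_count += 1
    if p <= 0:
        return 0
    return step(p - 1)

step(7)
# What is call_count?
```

Linear recursion stepping by 1: 8 calls from p=7 down to ≤0.

Answer: 8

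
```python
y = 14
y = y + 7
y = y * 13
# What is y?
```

Trace:
`y = 14` → y = 14
`y = y + 7` → y = 21
`y = y * 13` → y = 273
So y = 273

Answer: 273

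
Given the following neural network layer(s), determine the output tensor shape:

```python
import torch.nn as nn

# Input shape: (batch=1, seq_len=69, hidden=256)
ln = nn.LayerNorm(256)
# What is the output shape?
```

Input: (1, 69, 256) -> Output: (1, 69, 256)

Answer: (1, 69, 256)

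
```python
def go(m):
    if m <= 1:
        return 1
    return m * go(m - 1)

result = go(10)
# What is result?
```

go(10) = 10 * 9 * 8 * 7 * 6 * 5 * 4 * 3 * 2 * 1 = 3628800

Answer: 3628800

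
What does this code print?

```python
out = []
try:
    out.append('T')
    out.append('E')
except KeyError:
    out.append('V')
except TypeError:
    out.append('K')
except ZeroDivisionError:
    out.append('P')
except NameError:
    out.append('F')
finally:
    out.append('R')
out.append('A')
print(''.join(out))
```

Execution trace: 'T' (try body) → 'E' (try body, no exception) → 'R' (finally) → 'A' (after the try/except). Output: TERA

Answer: TERA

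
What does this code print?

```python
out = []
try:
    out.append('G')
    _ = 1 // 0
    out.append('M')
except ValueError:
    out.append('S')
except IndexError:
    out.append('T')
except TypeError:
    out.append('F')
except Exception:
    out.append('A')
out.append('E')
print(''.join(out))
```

Execution trace: 'G' (try body) → 'A' (except Exception) → 'E' (after the try/except). Output: GAE

Answer: GAE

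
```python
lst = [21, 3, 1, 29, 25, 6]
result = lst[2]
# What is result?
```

Trace:
`lst = [21, 3, 1, 29, 25, 6]` → lst = [21, 3, 1, 29, 25, 6]
`result = lst[2]` → result = 1
So result = 1

Answer: 1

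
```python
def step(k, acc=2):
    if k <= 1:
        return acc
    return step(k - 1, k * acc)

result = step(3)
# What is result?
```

Accumulator trace (n, acc): (3, 2) -> (2, 6) -> (1, 12) -> return 12

Answer: 12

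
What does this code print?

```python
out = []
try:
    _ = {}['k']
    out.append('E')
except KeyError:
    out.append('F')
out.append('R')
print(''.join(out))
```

Execution trace: 'F' (except KeyError) → 'R' (after the try/except). Output: FR

Answer: FR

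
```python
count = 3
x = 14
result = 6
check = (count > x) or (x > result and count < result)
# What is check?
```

Trace:
`count = 3` → count = 3
`x = 14` → x = 14
`result = 6` → result = 6
`check = (count > x) or (x > result and count < result)` → check = True
So check = True

Answer: True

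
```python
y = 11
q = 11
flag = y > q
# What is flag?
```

Trace:
`y = 11` → y = 11
`q = 11` → q = 11
`flag = y > q` → flag = False
So flag = False

Answer: False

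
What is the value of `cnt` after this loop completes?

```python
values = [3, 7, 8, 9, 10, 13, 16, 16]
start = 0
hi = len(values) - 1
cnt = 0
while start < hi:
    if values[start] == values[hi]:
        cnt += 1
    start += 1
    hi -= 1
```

Count matching pairs from ends
`cnt` takes the values: 0

Answer: 0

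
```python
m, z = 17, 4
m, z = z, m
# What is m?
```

Trace:
`m, z = 17, 4` → m = 17; z = 4
`m, z = z, m` → m = 4; z = 17
So m = 4

Answer: 4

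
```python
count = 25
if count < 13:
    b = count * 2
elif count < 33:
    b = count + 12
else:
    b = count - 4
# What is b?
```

Trace:
`count = 25` → count = 25
`if count < 13: ...` → count < 13 is False, count < 33 is True → b = 37
So b = 37

Answer: 37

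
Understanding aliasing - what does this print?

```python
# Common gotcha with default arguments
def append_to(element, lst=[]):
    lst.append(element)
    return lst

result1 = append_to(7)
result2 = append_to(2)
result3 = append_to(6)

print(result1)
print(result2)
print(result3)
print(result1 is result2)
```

Key concept: mutable default argument gotcha.
Step by step:
`result1 = append_to(7)` → result1 = [7]
`result2 = append_to(2)` → result1 = [7, 2] (same object as result2); result2 = [7, 2] (same object as result1)
`result3 = append_to(6)` → result1 = [7, 2, 6] (same object as result2, result3); result2 = [7, 2, 6] (same object as result1, result3); result3 = [7, 2, 6] (same object as result1, result2)
`print(result1)` → prints [7, 2, 6]
`print(result2)` → prints [7, 2, 6]
`print(result3)` → prints [7, 2, 6]
`print(result1 is result2)` → prints True

Answer:
[7, 2, 6]
[7, 2, 6]
[7, 2, 6]
True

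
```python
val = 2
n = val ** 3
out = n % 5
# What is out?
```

Trace:
`val = 2` → val = 2
`n = val ** 3` → n = 8
`out = n % 5` → out = 3
So out = 3

Answer: 3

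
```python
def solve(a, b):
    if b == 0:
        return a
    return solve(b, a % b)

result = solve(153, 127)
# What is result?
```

solve(153, 127) -> solve(127, 26) -> solve(26, 23) -> solve(23, 3) -> solve(3, 2) -> solve(2, 1) -> solve(1, 0) -> 1

Answer: 1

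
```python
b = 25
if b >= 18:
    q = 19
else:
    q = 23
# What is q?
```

Trace:
`b = 25` → b = 25
`if b >= 18: ...` → b >= 18 is True → q = 19
So q = 19

Answer: 19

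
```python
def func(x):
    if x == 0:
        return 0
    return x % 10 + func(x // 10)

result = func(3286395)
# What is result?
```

Sum of digits of 3286395: 5 + 9 + 3 + 6 + 8 + 2 + 3 = 36

Answer: 36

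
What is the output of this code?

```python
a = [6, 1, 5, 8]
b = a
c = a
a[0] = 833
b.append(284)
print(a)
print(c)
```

Key concept: multiple aliases.
Step by step:
`a = [6, 1, 5, 8]` → a = [6, 1, 5, 8]
`b = a` → b = [6, 1, 5, 8] (same object as a)
`c = a` → c = [6, 1, 5, 8] (same object as a, b)
`a[0] = 833` → a = [833, 1, 5, 8] (same object as b, c); b = [833, 1, 5, 8] (same object as a, c); c = [833, 1, 5, 8] (same object as a, b)
`b.append(284)` → a = [833, 1, 5, 8, 284] (same object as b, c); b = [833, 1, 5, 8, 284] (same object as a, c); c = [833, 1, 5, 8, 284] (same object as a, b)
`print(a)` → prints [833, 1, 5, 8, 284]
`print(c)` → prints [833, 1, 5, 8, 284]

Answer:
[833, 1, 5, 8, 284]
[833, 1, 5, 8, 284]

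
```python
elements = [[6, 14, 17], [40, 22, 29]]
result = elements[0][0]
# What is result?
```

Trace:
`elements = [[6, 14, 17], [40, 22, 29]]` → elements = [[6, 14, 17], [40, 22, 29]]
`result = elements[0][0]` → result = 6
So result = 6

Answer: 6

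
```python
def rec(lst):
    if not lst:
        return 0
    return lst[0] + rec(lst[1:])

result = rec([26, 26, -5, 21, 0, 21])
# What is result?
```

26 + 26 + (-5) + 21 + 0 + 21 + 0 = 89

Answer: 89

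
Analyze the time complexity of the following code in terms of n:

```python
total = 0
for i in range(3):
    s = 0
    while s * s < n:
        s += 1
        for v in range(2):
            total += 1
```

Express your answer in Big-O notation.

Each loop level contributes: 1 × √n × 1. Multiplying the contributions gives O(√n).

Answer: O(√n)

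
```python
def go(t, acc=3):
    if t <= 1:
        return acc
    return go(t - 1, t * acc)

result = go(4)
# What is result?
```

Accumulator trace (n, acc): (4, 3) -> (3, 12) -> (2, 36) -> (1, 72) -> return 72

Answer: 72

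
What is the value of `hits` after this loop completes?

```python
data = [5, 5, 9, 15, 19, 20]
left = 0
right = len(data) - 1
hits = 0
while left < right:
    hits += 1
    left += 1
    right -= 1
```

Iterations until pointers meet (list length 6)
`hits` takes the values: 0 → 1 → 2 → 3

Answer: 3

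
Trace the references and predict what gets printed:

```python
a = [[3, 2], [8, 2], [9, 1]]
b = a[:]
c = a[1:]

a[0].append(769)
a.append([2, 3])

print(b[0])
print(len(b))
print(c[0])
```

Key concept: slice with nested mutation.
Step by step:
`a = [[3, 2], [8, 2], [9, 1]]` → a = [[3, 2], [8, 2], [9, 1]]
`b = a[:]` → b = [[3, 2], [8, 2], [9, 1]]
`c = a[1:]` → c = [[8, 2], [9, 1]]
`a[0].append(769)` → a = [[3, 2, 769], [8, 2], [9, 1]]; b = [[3, 2, 769], [8, 2], [9, 1]]
`a.append([2, 3])` → a = [[3, 2, 769], [8, 2], [9, 1], [2, 3]]
`print(b[0])` → prints [3, 2, 769]
`print(len(b))` → prints 3
`print(c[0])` → prints [8, 2]

Answer:
[3, 2, 769]
3
[8, 2]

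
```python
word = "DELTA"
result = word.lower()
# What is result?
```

Trace:
`word = "DELTA"` → word = 'DELTA'
`result = word.lower()` → result = 'delta'
So result = 'delta'

Answer: 'delta'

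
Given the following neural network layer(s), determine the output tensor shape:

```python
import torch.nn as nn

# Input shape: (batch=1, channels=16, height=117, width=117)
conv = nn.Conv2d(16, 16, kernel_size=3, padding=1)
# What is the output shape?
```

Input: (1, 16, 117, 117) -> Output: (1, 16, 117, 117)

Answer: (1, 16, 117, 117)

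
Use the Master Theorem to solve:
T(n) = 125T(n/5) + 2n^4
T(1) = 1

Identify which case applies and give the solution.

a=125, b=5, f(n)=2n^4. log_5(125) = 3. Since c=4 > 3 and the regularity condition holds (125(n/5)^4 = (125/5^4)n^4 with 125/5^4 < 1), Case 3 applies: T(n) = Θ(f(n)) = O(n^4).

Answer: O(n^4) - Case 3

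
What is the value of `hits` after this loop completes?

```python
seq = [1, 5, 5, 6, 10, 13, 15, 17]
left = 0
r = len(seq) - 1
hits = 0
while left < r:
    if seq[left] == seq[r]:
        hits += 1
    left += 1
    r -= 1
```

Count matching pairs from ends
`hits` takes the values: 0

Answer: 0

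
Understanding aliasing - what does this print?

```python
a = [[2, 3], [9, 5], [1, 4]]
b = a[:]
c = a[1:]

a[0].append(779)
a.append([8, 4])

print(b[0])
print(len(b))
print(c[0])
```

Key concept: slice with nested mutation.
Step by step:
`a = [[2, 3], [9, 5], [1, 4]]` → a = [[2, 3], [9, 5], [1, 4]]
`b = a[:]` → b = [[2, 3], [9, 5], [1, 4]]
`c = a[1:]` → c = [[9, 5], [1, 4]]
`a[0].append(779)` → a = [[2, 3, 779], [9, 5], [1, 4]]; b = [[2, 3, 779], [9, 5], [1, 4]]
`a.append([8, 4])` → a = [[2, 3, 779], [9, 5], [1, 4], [8, 4]]
`print(b[0])` → prints [2, 3, 779]
`print(len(b))` → prints 3
`print(c[0])` → prints [9, 5]

Answer:
[2, 3, 779]
3
[9, 5]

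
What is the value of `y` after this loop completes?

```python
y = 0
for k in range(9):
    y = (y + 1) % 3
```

Increment mod 3, 9 times = 0
`y` takes the values: 0 → 1 → 2 → 0 → 1 → 2 → 0 → 1 → 2 → 0

Answer: 0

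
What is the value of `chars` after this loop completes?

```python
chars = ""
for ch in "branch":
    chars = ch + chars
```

Reverse 'branch'
`chars` takes the values: "" → "b" → "rb" → "arb" → "narb" → "cnarb" → "hcnarb"

Answer: "hcnarb"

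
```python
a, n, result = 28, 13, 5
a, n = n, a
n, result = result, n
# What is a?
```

Trace:
`a, n, result = 28, 13, 5` → a = 28; n = 13; result = 5
`a, n = n, a` → a = 13; n = 28
`n, result = result, n` → n = 5; result = 28
So a = 13

Answer: 13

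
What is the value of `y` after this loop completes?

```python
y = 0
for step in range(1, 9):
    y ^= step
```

XOR of 1 to 8
`y` takes the values: 0 → 1 → 3 → 0 → 4 → 1 → 7 → 0 → 8

Answer: 8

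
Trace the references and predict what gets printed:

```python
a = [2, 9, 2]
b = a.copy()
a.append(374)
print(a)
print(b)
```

Key concept: list.copy() creates independent copy.
Step by step:
`a = [2, 9, 2]` → a = [2, 9, 2]
`b = a.copy()` → b = [2, 9, 2]
`a.append(374)` → a = [2, 9, 2, 374]
`print(a)` → prints [2, 9, 2, 374]
`print(b)` → prints [2, 9, 2]

Answer:
[2, 9, 2, 374]
[2, 9, 2]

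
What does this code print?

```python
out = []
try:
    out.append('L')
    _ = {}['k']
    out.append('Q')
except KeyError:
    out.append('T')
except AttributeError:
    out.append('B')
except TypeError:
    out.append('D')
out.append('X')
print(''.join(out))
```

Execution trace: 'L' (try body) → 'T' (except KeyError) → 'X' (after the try/except). Output: LTX

Answer: LTX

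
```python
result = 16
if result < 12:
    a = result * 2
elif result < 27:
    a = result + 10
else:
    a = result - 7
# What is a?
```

Trace:
`result = 16` → result = 16
`if result < 12: ...` → result < 12 is False, result < 27 is True → a = 26
So a = 26

Answer: 26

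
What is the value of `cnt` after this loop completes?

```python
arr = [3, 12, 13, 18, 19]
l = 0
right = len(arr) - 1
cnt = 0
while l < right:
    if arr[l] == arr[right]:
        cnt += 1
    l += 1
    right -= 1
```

Count matching pairs from ends
`cnt` takes the values: 0

Answer: 0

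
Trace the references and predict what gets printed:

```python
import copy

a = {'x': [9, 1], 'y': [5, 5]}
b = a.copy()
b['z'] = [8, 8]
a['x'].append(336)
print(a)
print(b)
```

Key concept: shallow copy of dict with mutable values.
Step by step:
`a = {'x': [9, 1], 'y': [5, 5]}` → a = {'x': [9, 1], 'y': [5, 5]}
`b = a.copy()` → b = {'x': [9, 1], 'y': [5, 5]}
`b['z'] = [8, 8]` → b = {'x': [9, 1], 'y': [5, 5], 'z': [8, 8]}
`a['x'].append(336)` → a = {'x': [9, 1, 336], 'y': [5, 5]}; b = {'x': [9, 1, 336], 'y': [5, 5], 'z': [8, 8]}
`print(a)` → prints {'x': [9, 1, 336], 'y': [5, 5]}
`print(b)` → prints {'x': [9, 1, 336], 'y': [5, 5], 'z': [8, 8]}

Answer:
{'x': [9, 1, 336], 'y': [5, 5]}
{'x': [9, 1, 336], 'y': [5, 5], 'z': [8, 8]}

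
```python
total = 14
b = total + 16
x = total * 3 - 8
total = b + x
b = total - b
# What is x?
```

Trace:
`total = 14` → total = 14
`b = total + 16` → b = 30
`x = total * 3 - 8` → x = 34
`total = b + x` → total = 64
`b = total - b` → b = 34
So x = 34

Answer: 34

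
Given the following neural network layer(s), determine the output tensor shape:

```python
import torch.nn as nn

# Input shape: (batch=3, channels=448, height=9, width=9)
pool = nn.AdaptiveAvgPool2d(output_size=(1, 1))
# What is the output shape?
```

Input: (3, 448, 9, 9) -> Output: (3, 448, 1, 1)

Answer: (3, 448, 1, 1)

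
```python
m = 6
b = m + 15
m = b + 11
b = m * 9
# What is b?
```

Trace:
`m = 6` → m = 6
`b = m + 15` → b = 21
`m = b + 11` → m = 32
`b = m * 9` → b = 288
So b = 288

Answer: 288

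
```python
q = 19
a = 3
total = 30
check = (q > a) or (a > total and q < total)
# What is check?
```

Trace:
`q = 19` → q = 19
`a = 3` → a = 3
`total = 30` → total = 30
`check = (q > a) or (a > total and q < total)` → check = True
So check = True

Answer: True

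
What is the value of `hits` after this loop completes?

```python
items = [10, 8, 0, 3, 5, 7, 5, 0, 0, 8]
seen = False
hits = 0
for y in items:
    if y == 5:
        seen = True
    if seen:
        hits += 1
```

Count elements after first 5 in [10, 8, 0, 3, 5, 7, 5, 0, 0, 8]
`hits` takes the values: 0 → 1 → 2 → 3 → 4 → 5 → 6

Answer: 6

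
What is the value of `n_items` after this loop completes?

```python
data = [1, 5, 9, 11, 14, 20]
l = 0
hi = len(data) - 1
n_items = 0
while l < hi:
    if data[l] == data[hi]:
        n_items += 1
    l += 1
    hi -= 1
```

Count matching pairs from ends
`n_items` takes the values: 0

Answer: 0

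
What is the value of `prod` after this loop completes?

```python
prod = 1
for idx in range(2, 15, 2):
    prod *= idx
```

Product of even numbers 2 to 14
`prod` takes the values: 1 → 2 → 8 → 48 → 384 → 3840 → 46080 → 645120

Answer: 645120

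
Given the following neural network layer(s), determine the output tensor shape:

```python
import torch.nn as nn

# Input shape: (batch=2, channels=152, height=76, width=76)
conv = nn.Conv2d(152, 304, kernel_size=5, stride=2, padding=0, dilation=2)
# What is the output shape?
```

Input: (2, 152, 76, 76) -> Output: (2, 304, 34, 34)

Answer: (2, 304, 34, 34)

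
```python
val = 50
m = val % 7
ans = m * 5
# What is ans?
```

Trace:
`val = 50` → val = 50
`m = val % 7` → m = 1
`ans = m * 5` → ans = 5
So ans = 5

Answer: 5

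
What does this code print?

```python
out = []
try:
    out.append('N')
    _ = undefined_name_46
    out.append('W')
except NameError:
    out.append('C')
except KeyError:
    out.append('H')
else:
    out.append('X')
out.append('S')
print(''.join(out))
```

Execution trace: 'N' (try body) → 'C' (except NameError) → 'S' (after the try/except). Output: NCS

Answer: NCS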